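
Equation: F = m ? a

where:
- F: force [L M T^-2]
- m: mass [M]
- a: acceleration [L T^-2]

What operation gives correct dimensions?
multiplication (×): F = m × a

F [L M T^-2]; m [M]; a [L T^-2].
m × a → [L M T^-2] ✓
m ÷ a → [L^-1 M T^2] ✗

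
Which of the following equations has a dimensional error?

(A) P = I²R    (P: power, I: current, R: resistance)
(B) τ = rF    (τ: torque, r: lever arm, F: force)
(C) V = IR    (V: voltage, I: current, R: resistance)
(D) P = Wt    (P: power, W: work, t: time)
(D) P = Wt

The equation (D) P = Wt is dimensionally incorrect.

LHS (P): [L^2 M T^-3]
RHS (Wt): [L^2 M T^-1] ✗

The dimensions do not match. The other three equations balance.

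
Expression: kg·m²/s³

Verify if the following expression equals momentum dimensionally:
No

The expression kg·m²/s³ has dimensions [L^2 M T^-3], but momentum has dimensions [L M T^-1].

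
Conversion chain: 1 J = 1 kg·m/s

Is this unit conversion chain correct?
The chain is incorrect (it contains an error).

Incorrect: Joule is kg·m²/s², not kg·m/s (that is momentum)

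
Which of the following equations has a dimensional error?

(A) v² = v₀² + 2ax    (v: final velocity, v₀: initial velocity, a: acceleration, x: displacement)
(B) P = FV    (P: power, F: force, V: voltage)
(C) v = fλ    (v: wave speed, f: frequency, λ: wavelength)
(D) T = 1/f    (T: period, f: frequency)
(B) P = FV

The equation (B) P = FV is dimensionally incorrect.

LHS (P): [L^2 M T^-3]
RHS (FV): [I^-1 L^3 M^2 T^-5] ✗

The dimensions do not match. The other three equations balance.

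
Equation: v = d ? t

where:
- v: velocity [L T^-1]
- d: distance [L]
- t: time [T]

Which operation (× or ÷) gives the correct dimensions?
division (÷): v = d ÷ t

v [L T^-1]; d [L]; t [T].
d × t → [L T] ✗
d ÷ t → [L T^-1] ✓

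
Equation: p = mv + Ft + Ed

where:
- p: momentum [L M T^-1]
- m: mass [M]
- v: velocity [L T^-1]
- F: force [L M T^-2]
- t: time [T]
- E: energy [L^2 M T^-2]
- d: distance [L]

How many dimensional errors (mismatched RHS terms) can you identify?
1

LHS p: [L M T^-1]
- mv: [L M T^-1] ✓
- Ft: [L M T^-1] ✓
- Ed: [L^3 M T^-2] ✗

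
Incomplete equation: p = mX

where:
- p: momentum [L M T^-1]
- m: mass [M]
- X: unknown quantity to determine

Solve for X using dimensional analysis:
X = v (velocity), dimensions [L T^-1]

p has dimensions [L M T^-1]; the rest of the RHS (m) has dimensions [M].
So X must have dimensions [L T^-1] — X = v (velocity).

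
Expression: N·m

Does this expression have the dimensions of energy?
Yes

The expression N·m has dimensions [L^2 M T^-2], which is exactly energy [L^2 M T^-2].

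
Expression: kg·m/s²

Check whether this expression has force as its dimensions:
Yes

The expression kg·m/s² has dimensions [L M T^-2], which is exactly force [L M T^-2].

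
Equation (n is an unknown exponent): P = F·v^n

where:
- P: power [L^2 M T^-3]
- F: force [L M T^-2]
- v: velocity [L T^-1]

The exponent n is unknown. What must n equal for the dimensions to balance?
n = 1

P has dimensions [L^2 M T^-3]; v has dimensions [L T^-1].
The rest of the RHS has dimensions [L M T^-2], so v^n must supply [L T^-1].
With n = 1: F·v^1 has dimensions [L^2 M T^-3], matching the LHS ✓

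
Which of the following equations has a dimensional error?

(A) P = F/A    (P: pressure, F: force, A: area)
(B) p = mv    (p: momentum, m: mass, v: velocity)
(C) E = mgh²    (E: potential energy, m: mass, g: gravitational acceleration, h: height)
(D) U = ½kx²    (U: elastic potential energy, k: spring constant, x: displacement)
(C) E = mgh²

The equation (C) E = mgh² is dimensionally incorrect.

LHS (E): [L^2 M T^-2]
RHS (mgh²): [L^3 M T^-2] ✗

The dimensions do not match. The other three equations balance.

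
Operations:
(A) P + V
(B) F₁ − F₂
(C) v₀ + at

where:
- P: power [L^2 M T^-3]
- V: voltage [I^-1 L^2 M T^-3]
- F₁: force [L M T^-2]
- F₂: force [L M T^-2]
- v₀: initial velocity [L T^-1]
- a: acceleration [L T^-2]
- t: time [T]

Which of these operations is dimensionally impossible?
(A) P + V

(A) P + V: P [L^2 M T^-3] and V [I^-1 L^2 M T^-3] — different dimensions cannot be added/subtracted ✗
(B) F₁ − F₂: F₁ [L M T^-2] and F₂ [L M T^-2] — same dimensions ✓
(C) v₀ + at: v₀ [L T^-1] and at [L T^-1] — same dimensions ✓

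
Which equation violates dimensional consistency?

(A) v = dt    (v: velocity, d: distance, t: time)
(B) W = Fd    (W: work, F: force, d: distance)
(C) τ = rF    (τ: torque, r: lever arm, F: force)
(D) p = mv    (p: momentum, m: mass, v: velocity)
(A) v = dt

The equation (A) v = dt is dimensionally incorrect.

LHS (v): [L T^-1]
RHS (dt): [L T] ✗

The dimensions do not match. The other three equations balance.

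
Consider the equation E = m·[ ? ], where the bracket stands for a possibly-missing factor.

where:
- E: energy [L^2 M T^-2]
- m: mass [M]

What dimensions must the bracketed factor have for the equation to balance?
[L^2 T^-2] — velocity squared (e.g. v²)

E has dimensions [L^2 M T^-2]; m has dimensions [M].
The bracketed factor must supply [L^2 M T^-2] / [M] = [L^2 T^-2].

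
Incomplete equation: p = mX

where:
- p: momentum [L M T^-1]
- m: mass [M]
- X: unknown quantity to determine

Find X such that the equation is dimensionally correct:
X = v (velocity), dimensions [L T^-1]

p has dimensions [L M T^-1]; the rest of the RHS (m) has dimensions [M].
So X must have dimensions [L T^-1] — X = v (velocity).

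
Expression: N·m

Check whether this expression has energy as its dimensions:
Yes

The expression N·m has dimensions [L^2 M T^-2], which is exactly energy [L^2 M T^-2].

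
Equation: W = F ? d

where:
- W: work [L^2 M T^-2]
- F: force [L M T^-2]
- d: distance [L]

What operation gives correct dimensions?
multiplication (×): W = F × d

W [L^2 M T^-2]; F [L M T^-2]; d [L].
F × d → [L^2 M T^-2] ✓
F ÷ d → [M T^-2] ✗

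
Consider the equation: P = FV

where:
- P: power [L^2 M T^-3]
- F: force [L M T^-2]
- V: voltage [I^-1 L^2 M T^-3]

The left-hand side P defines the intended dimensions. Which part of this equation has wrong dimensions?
The right-hand side term FV

P has dimensions [L^2 M T^-3], but FV has dimensions [I^-1 L^3 M^2 T^-5], so the term FV is dimensionally wrong for P.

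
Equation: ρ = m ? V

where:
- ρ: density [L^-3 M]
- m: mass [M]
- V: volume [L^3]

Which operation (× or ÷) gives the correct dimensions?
division (÷): ρ = m ÷ V

ρ [L^-3 M]; m [M]; V [L^3].
m × V → [L^3 M] ✗
m ÷ V → [L^-3 M] ✓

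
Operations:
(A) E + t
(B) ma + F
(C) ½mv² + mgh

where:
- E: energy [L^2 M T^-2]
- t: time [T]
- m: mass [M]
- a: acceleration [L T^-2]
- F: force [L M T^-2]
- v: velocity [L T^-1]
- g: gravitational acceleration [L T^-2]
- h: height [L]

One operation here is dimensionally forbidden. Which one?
(A) E + t

(A) E + t: E [L^2 M T^-2] and t [T] — different dimensions cannot be added/subtracted ✗
(B) ma + F: ma [L M T^-2] and F [L M T^-2] — same dimensions ✓
(C) ½mv² + mgh: ½mv² [L^2 M T^-2] and mgh [L^2 M T^-2] — same dimensions ✓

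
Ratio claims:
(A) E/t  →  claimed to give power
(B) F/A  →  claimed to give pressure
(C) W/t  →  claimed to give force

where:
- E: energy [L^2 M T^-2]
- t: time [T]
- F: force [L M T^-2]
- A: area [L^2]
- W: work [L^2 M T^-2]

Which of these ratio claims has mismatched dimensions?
(C) W/t does not give force

(A) E/t: [L^2 M T^-3] = power [L^2 M T^-3] ✓
(B) F/A: [L^-1 M T^-2] = pressure [L^-1 M T^-2] ✓
(C) W/t: [L^2 M T^-3] ≠ force [L M T^-2] ✗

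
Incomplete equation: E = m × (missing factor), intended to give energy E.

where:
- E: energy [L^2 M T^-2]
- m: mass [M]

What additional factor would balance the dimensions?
v² (velocity squared), dimensions [L^2 T^-2]

E has dimensions [L^2 M T^-2] and m has dimensions [M].
The missing factor must have dimensions [L^2 M T^-2] / [M] = [L^2 T^-2], i.e. velocity squared (v²).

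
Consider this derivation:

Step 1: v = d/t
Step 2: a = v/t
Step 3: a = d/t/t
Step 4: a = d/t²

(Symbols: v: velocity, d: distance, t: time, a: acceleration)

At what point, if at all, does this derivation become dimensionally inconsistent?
No step introduces an error — all steps are dimensionally consistent.

Step 1: v = d/t → LHS [L T^-1], RHS [L T^-1] ✓
Step 2: a = v/t → LHS [L T^-2], RHS [L T^-2] ✓
Step 3: a = d/t/t → LHS [L T^-2], RHS [L T^-2] ✓
Step 4: a = d/t² → LHS [L T^-2], RHS [L T^-2] ✓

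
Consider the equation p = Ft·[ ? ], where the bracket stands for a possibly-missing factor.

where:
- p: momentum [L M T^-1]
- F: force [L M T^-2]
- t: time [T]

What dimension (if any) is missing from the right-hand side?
Nothing is missing — the bracketed factor must be dimensionless.

p has dimensions [L M T^-1] and Ft already has dimensions [L M T^-1], so p = Ft is dimensionally complete.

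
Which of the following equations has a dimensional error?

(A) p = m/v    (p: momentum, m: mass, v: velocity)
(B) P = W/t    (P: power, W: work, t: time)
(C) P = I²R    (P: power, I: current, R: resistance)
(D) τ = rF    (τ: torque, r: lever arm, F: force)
(A) p = m/v

The equation (A) p = m/v is dimensionally incorrect.

LHS (p): [L M T^-1]
RHS (m/v): [L^-1 M T] ✗

The dimensions do not match. The other three equations balance.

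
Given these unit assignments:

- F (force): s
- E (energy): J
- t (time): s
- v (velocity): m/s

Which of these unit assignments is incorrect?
F

The variable F (force) should have units N, not s.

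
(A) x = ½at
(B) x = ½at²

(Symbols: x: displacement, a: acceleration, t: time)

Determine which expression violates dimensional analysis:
(A)

(A) x = ½at: LHS [L], RHS [L T^-1] ✗
(B) x = ½at²: LHS [L], RHS [L] ✓

Expression (A) x = ½at is dimensionally incorrect.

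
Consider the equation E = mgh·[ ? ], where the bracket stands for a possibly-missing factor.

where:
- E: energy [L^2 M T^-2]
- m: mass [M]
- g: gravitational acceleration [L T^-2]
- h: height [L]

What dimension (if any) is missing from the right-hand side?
Nothing is missing — the bracketed factor must be dimensionless.

E has dimensions [L^2 M T^-2] and mgh already has dimensions [L^2 M T^-2], so E = mgh is dimensionally complete.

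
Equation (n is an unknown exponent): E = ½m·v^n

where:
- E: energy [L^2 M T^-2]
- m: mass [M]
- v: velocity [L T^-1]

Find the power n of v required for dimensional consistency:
n = 2

E has dimensions [L^2 M T^-2]; v has dimensions [L T^-1].
The rest of the RHS has dimensions [M], so v^n must supply [L^2 T^-2].
With n = 2: ½m·v^2 has dimensions [L^2 M T^-2], matching the LHS ✓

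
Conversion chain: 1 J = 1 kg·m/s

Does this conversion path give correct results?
The chain is incorrect (it contains an error).

Incorrect: Joule is kg·m²/s², not kg·m/s (that is momentum)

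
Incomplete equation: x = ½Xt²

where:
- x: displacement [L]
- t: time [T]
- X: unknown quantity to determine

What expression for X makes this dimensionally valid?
X = a (acceleration), dimensions [L T^-2]

x has dimensions [L]; the rest of the RHS (½ t²) has dimensions [T^2].
So X must have dimensions [L T^-2] — X = a (acceleration).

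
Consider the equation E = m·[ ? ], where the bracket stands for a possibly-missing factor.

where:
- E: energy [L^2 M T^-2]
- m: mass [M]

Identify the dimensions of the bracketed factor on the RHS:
[L^2 T^-2] — velocity squared (e.g. v²)

E has dimensions [L^2 M T^-2]; m has dimensions [M].
The bracketed factor must supply [L^2 M T^-2] / [M] = [L^2 T^-2].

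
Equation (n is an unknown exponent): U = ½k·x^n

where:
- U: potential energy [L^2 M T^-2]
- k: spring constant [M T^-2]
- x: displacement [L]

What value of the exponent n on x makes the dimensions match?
n = 2

U has dimensions [L^2 M T^-2]; x has dimensions [L].
The rest of the RHS has dimensions [M T^-2], so x^n must supply [L^2].
With n = 2: ½k·x^2 has dimensions [L^2 M T^-2], matching the LHS ✓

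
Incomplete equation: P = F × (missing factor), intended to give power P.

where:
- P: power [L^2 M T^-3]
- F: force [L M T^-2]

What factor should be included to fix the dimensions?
v (velocity), dimensions [L T^-1]

P has dimensions [L^2 M T^-3] and F has dimensions [L M T^-2].
The missing factor must have dimensions [L^2 M T^-3] / [L M T^-2] = [L T^-1], i.e. velocity (v).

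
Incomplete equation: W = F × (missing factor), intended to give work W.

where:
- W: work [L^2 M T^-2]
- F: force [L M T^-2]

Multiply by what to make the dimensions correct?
d (distance), dimensions [L]

W has dimensions [L^2 M T^-2] and F has dimensions [L M T^-2].
The missing factor must have dimensions [L^2 M T^-2] / [L M T^-2] = [L], i.e. distance (d).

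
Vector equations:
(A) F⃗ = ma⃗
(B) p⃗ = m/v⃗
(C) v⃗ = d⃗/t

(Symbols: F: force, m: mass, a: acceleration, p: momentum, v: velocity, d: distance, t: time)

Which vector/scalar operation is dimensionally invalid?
(B) p⃗ = m/v⃗

(A) F⃗ = ma⃗: LHS [L M T^-2], RHS [L M T^-2] ✓ — Force and acceleration are vectors, mass is a scalar
(B) p⃗ = m/v⃗: LHS [L M T^-1], RHS [L^-1 M T] ✗ — momentum is mass times velocity; should be mv⃗ (and division by a vector is undefined)
(C) v⃗ = d⃗/t: LHS [L T^-1], RHS [L T^-1] ✓ — displacement (vector) divided by time (scalar)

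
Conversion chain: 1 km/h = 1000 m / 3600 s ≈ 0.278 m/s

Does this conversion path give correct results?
The chain is correct (no errors).

Correct: 1 km = 1000 m, 1 h = 3600 s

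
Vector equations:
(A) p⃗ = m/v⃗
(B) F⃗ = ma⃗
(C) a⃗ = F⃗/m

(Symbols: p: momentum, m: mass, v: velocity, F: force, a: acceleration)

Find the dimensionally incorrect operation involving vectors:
(A) p⃗ = m/v⃗

(A) p⃗ = m/v⃗: LHS [L M T^-1], RHS [L^-1 M T] ✗ — momentum is mass times velocity; should be mv⃗ (and division by a vector is undefined)
(B) F⃗ = ma⃗: LHS [L M T^-2], RHS [L M T^-2] ✓ — Force and acceleration are vectors, mass is a scalar
(C) a⃗ = F⃗/m: LHS [L T^-2], RHS [L T^-2] ✓ — force (vector) divided by mass (scalar)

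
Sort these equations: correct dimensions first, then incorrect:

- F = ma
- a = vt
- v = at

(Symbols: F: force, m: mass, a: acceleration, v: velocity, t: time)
Dimensionally correct: F = ma, v = at
Dimensionally incorrect: a = vt
Ordered (correct first, then incorrect): F = ma, v = at, a = vt

- F = ma: LHS [L M T^-2], RHS [L M T^-2] → correct ✓
- a = vt: LHS [L T^-2], RHS [L] → incorrect ✗
- v = at: LHS [L T^-1], RHS [L T^-1] → correct ✓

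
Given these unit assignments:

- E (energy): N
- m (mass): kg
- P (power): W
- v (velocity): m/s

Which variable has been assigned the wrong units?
E

The variable E (energy) should have units J, not N.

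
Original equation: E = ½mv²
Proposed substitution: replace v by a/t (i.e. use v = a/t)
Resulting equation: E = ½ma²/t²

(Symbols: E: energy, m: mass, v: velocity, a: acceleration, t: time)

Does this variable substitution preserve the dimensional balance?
No

[v] = [L T^-1] and [a/t] = [L T^-3]. These differ, so the substitution replaces a quantity by one of different dimensions and the result E = ½ma²/t² has LHS [L^2 M T^-2] vs RHS [L^2 M T^-6] — inconsistent.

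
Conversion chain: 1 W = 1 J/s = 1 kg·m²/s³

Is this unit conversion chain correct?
The chain is correct (no errors).

Correct: Watt is Joule per second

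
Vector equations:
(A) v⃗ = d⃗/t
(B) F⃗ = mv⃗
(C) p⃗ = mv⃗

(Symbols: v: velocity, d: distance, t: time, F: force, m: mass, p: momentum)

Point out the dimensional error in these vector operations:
(B) F⃗ = mv⃗

(A) v⃗ = d⃗/t: LHS [L T^-1], RHS [L T^-1] ✓ — displacement (vector) divided by time (scalar)
(B) F⃗ = mv⃗: LHS [L M T^-2], RHS [L M T^-1] ✗ — mass times velocity is momentum, not force; should be ma⃗
(C) p⃗ = mv⃗: LHS [L M T^-1], RHS [L M T^-1] ✓ — mass (scalar) times velocity (vector)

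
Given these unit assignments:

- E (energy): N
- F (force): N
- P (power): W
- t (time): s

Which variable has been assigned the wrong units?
E

The variable E (energy) should have units J, not N.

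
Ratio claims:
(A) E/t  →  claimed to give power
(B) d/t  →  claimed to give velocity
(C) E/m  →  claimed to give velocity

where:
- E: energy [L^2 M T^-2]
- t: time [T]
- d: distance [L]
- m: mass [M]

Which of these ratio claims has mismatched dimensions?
(C) E/m does not give velocity

(A) E/t: [L^2 M T^-3] = power [L^2 M T^-3] ✓
(B) d/t: [L T^-1] = velocity [L T^-1] ✓
(C) E/m: [L^2 T^-2] ≠ velocity [L T^-1] ✗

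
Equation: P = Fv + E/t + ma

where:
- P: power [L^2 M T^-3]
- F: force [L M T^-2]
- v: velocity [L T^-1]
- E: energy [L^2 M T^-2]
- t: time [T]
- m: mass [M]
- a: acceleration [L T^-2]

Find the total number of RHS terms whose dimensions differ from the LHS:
1

LHS P: [L^2 M T^-3]
- Fv: [L^2 M T^-3] ✓
- E/t: [L^2 M T^-3] ✓
- ma: [L M T^-2] ✗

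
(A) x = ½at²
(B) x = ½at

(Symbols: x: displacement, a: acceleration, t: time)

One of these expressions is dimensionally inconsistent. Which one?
(B)

(A) x = ½at²: LHS [L], RHS [L] ✓
(B) x = ½at: LHS [L], RHS [L T^-1] ✗

Expression (B) x = ½at is dimensionally incorrect.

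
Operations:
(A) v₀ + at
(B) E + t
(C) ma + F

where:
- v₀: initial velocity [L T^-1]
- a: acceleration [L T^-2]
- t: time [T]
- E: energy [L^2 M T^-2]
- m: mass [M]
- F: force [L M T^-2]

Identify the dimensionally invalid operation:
(B) E + t

(A) v₀ + at: v₀ [L T^-1] and at [L T^-1] — same dimensions ✓
(B) E + t: E [L^2 M T^-2] and t [T] — different dimensions cannot be added/subtracted ✗
(C) ma + F: ma [L M T^-2] and F [L M T^-2] — same dimensions ✓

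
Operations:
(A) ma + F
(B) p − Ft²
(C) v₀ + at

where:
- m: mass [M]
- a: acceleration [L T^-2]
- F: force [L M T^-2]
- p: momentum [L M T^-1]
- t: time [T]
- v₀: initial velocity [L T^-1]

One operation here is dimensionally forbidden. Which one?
(B) p − Ft²

(A) ma + F: ma [L M T^-2] and F [L M T^-2] — same dimensions ✓
(B) p − Ft²: p [L M T^-1] and Ft² [L M] — different dimensions cannot be added/subtracted ✗
(C) v₀ + at: v₀ [L T^-1] and at [L T^-1] — same dimensions ✓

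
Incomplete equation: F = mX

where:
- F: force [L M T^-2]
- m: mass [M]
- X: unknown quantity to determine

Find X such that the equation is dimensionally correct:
X = a (acceleration), dimensions [L T^-2]

F has dimensions [L M T^-2]; the rest of the RHS (m) has dimensions [M].
So X must have dimensions [L T^-2] — X = a (acceleration).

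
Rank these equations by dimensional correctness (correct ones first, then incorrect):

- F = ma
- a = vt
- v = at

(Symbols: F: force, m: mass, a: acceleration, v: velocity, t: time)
Dimensionally correct: F = ma, v = at
Dimensionally incorrect: a = vt
Ordered (correct first, then incorrect): F = ma, v = at, a = vt

- F = ma: LHS [L M T^-2], RHS [L M T^-2] → correct ✓
- a = vt: LHS [L T^-2], RHS [L] → incorrect ✗
- v = at: LHS [L T^-1], RHS [L T^-1] → correct ✓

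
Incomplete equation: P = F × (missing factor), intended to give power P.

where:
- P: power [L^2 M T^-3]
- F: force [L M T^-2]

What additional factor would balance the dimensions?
v (velocity), dimensions [L T^-1]

P has dimensions [L^2 M T^-3] and F has dimensions [L M T^-2].
The missing factor must have dimensions [L^2 M T^-3] / [L M T^-2] = [L T^-1], i.e. velocity (v).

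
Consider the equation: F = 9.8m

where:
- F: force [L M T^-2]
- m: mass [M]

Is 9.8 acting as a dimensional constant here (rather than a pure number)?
Yes

F has dimensions [L M T^-2], while m alone has dimensions [M]. For the equation to balance, the factor 9.8 must carry dimensions [L T^-2] — it is a dimensional constant (a numerical value of a physical quantity with its units suppressed), not a pure number.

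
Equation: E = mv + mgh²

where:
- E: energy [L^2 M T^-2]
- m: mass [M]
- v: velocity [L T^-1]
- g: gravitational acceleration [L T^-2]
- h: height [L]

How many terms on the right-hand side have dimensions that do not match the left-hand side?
2

LHS E: [L^2 M T^-2]
- mv: [L M T^-1] ✗
- mgh²: [L^3 M T^-2] ✗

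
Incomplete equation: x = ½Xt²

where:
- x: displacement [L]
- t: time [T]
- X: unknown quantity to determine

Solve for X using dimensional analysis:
X = a (acceleration), dimensions [L T^-2]

x has dimensions [L]; the rest of the RHS (½ t²) has dimensions [T^2].
So X must have dimensions [L T^-2] — X = a (acceleration).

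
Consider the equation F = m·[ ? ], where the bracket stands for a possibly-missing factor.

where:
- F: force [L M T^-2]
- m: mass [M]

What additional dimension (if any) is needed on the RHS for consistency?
[L T^-2] — acceleration (e.g. a)

F has dimensions [L M T^-2]; m has dimensions [M].
The bracketed factor must supply [L M T^-2] / [M] = [L T^-2].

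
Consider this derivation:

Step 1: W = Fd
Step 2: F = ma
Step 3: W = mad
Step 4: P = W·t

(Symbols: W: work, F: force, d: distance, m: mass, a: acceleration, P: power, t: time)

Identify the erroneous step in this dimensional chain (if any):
Step 4

Step 1: W = Fd → LHS [L^2 M T^-2], RHS [L^2 M T^-2] ✓
Step 2: F = ma → LHS [L M T^-2], RHS [L M T^-2] ✓
Step 3: W = mad → LHS [L^2 M T^-2], RHS [L^2 M T^-2] ✓
Step 4: P = W·t → LHS [L^2 M T^-3], RHS [L^2 M T^-1] ✗

The first dimensional inconsistency appears in step 4: P = W·t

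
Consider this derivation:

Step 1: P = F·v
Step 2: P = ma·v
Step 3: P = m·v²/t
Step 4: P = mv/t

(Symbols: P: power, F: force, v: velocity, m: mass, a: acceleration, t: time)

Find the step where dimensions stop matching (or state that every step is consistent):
Step 4

Step 1: P = F·v → LHS [L^2 M T^-3], RHS [L^2 M T^-3] ✓
Step 2: P = ma·v → LHS [L^2 M T^-3], RHS [L^2 M T^-3] ✓
Step 3: P = m·v²/t → LHS [L^2 M T^-3], RHS [L^2 M T^-3] ✓
Step 4: P = mv/t → LHS [L^2 M T^-3], RHS [L M T^-2] ✗

The first dimensional inconsistency appears in step 4: P = mv/t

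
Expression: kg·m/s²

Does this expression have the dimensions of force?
Yes

The expression kg·m/s² has dimensions [L M T^-2], which is exactly force [L M T^-2].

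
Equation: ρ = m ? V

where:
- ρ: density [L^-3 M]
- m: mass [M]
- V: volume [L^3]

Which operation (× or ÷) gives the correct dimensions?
division (÷): ρ = m ÷ V

ρ [L^-3 M]; m [M]; V [L^3].
m × V → [L^3 M] ✗
m ÷ V → [L^-3 M] ✓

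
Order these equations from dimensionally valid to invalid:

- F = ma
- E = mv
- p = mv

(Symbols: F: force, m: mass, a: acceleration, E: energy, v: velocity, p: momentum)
Dimensionally correct: F = ma, p = mv
Dimensionally incorrect: E = mv
Ordered (correct first, then incorrect): F = ma, p = mv, E = mv

- F = ma: LHS [L M T^-2], RHS [L M T^-2] → correct ✓
- E = mv: LHS [L^2 M T^-2], RHS [L M T^-1] → incorrect ✗
- p = mv: LHS [L M T^-1], RHS [L M T^-1] → correct ✓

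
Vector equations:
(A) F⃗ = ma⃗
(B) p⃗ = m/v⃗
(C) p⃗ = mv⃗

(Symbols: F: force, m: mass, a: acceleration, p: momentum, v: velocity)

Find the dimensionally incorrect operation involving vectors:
(B) p⃗ = m/v⃗

(A) F⃗ = ma⃗: LHS [L M T^-2], RHS [L M T^-2] ✓ — Force and acceleration are vectors, mass is a scalar
(B) p⃗ = m/v⃗: LHS [L M T^-1], RHS [L^-1 M T] ✗ — momentum is mass times velocity; should be mv⃗ (and division by a vector is undefined)
(C) p⃗ = mv⃗: LHS [L M T^-1], RHS [L M T^-1] ✓ — mass (scalar) times velocity (vector)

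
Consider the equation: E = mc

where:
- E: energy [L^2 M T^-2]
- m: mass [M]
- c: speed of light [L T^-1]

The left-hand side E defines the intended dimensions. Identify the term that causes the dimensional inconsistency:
The right-hand side term mc

E has dimensions [L^2 M T^-2], but mc has dimensions [L M T^-1], so the term mc is dimensionally wrong for E.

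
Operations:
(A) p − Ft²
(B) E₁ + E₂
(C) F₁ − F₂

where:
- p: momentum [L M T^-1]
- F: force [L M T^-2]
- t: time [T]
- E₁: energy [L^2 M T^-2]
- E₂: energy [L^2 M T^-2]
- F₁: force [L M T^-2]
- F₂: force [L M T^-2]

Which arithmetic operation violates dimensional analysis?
(A) p − Ft²

(A) p − Ft²: p [L M T^-1] and Ft² [L M] — different dimensions cannot be added/subtracted ✗
(B) E₁ + E₂: E₁ [L^2 M T^-2] and E₂ [L^2 M T^-2] — same dimensions ✓
(C) F₁ − F₂: F₁ [L M T^-2] and F₂ [L M T^-2] — same dimensions ✓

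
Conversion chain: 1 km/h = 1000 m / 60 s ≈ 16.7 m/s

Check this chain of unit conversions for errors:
The chain is incorrect (it contains an error).

Incorrect: 1 h = 3600 s, not 60 s (1 km/h ≈ 0.278 m/s)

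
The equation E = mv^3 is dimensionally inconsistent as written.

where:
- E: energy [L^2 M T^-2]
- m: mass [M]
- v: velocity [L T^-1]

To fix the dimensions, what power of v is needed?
The exponent of v should be 2: E = mv^2

The LHS E has dimensions [L^2 M T^-2]; v has dimensions [L T^-1].
As written, the RHS mv^3 (exponent 3 on v) has dimensions [L^3 M T^-3], which does not match.
With exponent 2, the RHS mv^2 has dimensions [L^2 M T^-2], matching the LHS.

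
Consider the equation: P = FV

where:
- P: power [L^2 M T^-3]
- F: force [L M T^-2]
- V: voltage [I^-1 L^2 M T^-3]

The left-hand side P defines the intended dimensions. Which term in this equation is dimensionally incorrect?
The right-hand side term FV

P has dimensions [L^2 M T^-3], but FV has dimensions [I^-1 L^3 M^2 T^-5], so the term FV is dimensionally wrong for P.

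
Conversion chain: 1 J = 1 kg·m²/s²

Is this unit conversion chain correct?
The chain is correct (no errors).

Correct: Joule is defined as kg·m²/s²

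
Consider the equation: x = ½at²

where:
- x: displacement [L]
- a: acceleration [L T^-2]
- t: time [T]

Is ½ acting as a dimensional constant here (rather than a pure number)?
No

x has dimensions [L] and at² already has dimensions [L], so the equation balances without ½ contributing any dimensions. ½ is a pure (dimensionless) number; changing or removing it would not affect dimensional consistency.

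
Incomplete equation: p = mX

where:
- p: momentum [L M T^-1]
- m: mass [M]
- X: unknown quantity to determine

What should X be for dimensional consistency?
X = v (velocity), dimensions [L T^-1]

p has dimensions [L M T^-1]; the rest of the RHS (m) has dimensions [M].
So X must have dimensions [L T^-1] — X = v (velocity).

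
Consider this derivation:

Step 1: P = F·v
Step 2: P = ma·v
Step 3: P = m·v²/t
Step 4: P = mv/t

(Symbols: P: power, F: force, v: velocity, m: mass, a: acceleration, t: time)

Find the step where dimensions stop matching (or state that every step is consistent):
Step 4

Step 1: P = F·v → LHS [L^2 M T^-3], RHS [L^2 M T^-3] ✓
Step 2: P = ma·v → LHS [L^2 M T^-3], RHS [L^2 M T^-3] ✓
Step 3: P = m·v²/t → LHS [L^2 M T^-3], RHS [L^2 M T^-3] ✓
Step 4: P = mv/t → LHS [L^2 M T^-3], RHS [L M T^-2] ✗

The first dimensional inconsistency appears in step 4: P = mv/t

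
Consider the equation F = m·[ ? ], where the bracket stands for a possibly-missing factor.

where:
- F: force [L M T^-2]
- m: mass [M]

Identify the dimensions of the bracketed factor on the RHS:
[L T^-2] — acceleration (e.g. a)

F has dimensions [L M T^-2]; m has dimensions [M].
The bracketed factor must supply [L M T^-2] / [M] = [L T^-2].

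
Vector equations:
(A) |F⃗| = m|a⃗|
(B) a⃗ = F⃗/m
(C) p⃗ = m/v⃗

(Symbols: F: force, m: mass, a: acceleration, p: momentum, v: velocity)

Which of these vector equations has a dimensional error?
(C) p⃗ = m/v⃗

(A) |F⃗| = m|a⃗|: LHS [L M T^-2], RHS [L M T^-2] ✓ — magnitudes of vectors are scalars
(B) a⃗ = F⃗/m: LHS [L T^-2], RHS [L T^-2] ✓ — force (vector) divided by mass (scalar)
(C) p⃗ = m/v⃗: LHS [L M T^-1], RHS [L^-1 M T] ✗ — momentum is mass times velocity; should be mv⃗ (and division by a vector is undefined)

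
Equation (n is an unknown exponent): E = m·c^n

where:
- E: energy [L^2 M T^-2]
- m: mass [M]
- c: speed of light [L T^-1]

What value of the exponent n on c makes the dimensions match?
n = 2

E has dimensions [L^2 M T^-2]; c has dimensions [L T^-1].
The rest of the RHS has dimensions [M], so c^n must supply [L^2 T^-2].
With n = 2: m·c^2 has dimensions [L^2 M T^-2], matching the LHS ✓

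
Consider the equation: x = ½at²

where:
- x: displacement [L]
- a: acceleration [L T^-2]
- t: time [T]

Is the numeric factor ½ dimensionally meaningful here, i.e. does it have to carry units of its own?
No

x has dimensions [L] and at² already has dimensions [L], so the equation balances without ½ contributing any dimensions. ½ is a pure (dimensionless) number; changing or removing it would not affect dimensional consistency.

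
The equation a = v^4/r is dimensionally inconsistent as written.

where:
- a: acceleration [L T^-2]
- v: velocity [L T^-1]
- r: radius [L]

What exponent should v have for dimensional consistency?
The exponent of v should be 2: a = v^2/r

The LHS a has dimensions [L T^-2]; v has dimensions [L T^-1].
As written, the RHS v^4/r (exponent 4 on v) has dimensions [L^3 T^-4], which does not match.
With exponent 2, the RHS v^2/r has dimensions [L T^-2], matching the LHS.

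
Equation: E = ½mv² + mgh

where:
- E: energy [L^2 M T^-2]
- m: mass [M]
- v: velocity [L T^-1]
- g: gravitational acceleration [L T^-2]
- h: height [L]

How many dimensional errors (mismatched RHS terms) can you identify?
0

LHS E: [L^2 M T^-2]
- ½mv²: [L^2 M T^-2] ✓
- mgh: [L^2 M T^-2] ✓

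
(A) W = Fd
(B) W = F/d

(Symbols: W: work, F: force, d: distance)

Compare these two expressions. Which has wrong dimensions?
(B)

(A) W = Fd: LHS [L^2 M T^-2], RHS [L^2 M T^-2] ✓
(B) W = F/d: LHS [L^2 M T^-2], RHS [M T^-2] ✗

Expression (B) W = F/d is dimensionally incorrect.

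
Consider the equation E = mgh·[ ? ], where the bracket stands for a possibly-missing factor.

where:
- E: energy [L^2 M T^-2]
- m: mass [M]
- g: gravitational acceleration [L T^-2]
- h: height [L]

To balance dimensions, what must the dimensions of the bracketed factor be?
Nothing is missing — the bracketed factor must be dimensionless.

E has dimensions [L^2 M T^-2] and mgh already has dimensions [L^2 M T^-2], so E = mgh is dimensionally complete.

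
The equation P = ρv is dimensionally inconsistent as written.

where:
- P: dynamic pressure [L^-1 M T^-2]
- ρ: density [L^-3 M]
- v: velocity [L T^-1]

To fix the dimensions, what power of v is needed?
The exponent of v should be 2: P = ρv^2

The LHS P has dimensions [L^-1 M T^-2]; v has dimensions [L T^-1].
As written, the RHS ρv (exponent 1 on v) has dimensions [L^-2 M T^-1], which does not match.
With exponent 2, the RHS ρv^2 has dimensions [L^-1 M T^-2], matching the LHS.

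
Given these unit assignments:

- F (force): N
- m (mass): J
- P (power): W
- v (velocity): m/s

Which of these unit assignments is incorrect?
m

The variable m (mass) should have units kg, not J.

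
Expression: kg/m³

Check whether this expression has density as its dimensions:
Yes

The expression kg/m³ has dimensions [L^-3 M], which is exactly density [L^-3 M].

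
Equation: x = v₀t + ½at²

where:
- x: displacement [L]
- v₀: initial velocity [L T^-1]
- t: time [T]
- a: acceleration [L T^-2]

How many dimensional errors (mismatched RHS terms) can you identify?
0

LHS x: [L]
- v₀t: [L] ✓
- ½at²: [L] ✓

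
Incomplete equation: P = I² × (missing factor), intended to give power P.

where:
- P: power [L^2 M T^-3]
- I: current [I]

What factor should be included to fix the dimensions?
R (resistance), dimensions [I^-2 L^2 M T^-3]

P has dimensions [L^2 M T^-3] and I² has dimensions [I^2].
The missing factor must have dimensions [L^2 M T^-3] / [I^2] = [I^-2 L^2 M T^-3], i.e. resistance (R).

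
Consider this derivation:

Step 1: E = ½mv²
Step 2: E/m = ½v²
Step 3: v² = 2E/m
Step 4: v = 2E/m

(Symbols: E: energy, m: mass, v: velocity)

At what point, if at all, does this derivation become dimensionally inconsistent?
Step 4

Step 1: E = ½mv² → LHS [L^2 M T^-2], RHS [L^2 M T^-2] ✓
Step 2: E/m = ½v² → LHS [L^2 T^-2], RHS [L^2 T^-2] ✓
Step 3: v² = 2E/m → LHS [L^2 T^-2], RHS [L^2 T^-2] ✓
Step 4: v = 2E/m → LHS [L T^-1], RHS [L^2 T^-2] ✗

The first dimensional inconsistency appears in step 4: v = 2E/m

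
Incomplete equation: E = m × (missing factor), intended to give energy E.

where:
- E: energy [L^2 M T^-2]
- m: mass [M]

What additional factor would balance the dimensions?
v² (velocity squared), dimensions [L^2 T^-2]

E has dimensions [L^2 M T^-2] and m has dimensions [M].
The missing factor must have dimensions [L^2 M T^-2] / [M] = [L^2 T^-2], i.e. velocity squared (v²).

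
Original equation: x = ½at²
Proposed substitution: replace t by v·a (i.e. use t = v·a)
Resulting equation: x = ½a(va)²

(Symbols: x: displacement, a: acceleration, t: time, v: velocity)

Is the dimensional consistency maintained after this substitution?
No

[t] = [T] and [v·a] = [L^2 T^-3]. These differ, so the substitution replaces a quantity by one of different dimensions and the result x = ½a(va)² has LHS [L] vs RHS [L^5 T^-8] — inconsistent.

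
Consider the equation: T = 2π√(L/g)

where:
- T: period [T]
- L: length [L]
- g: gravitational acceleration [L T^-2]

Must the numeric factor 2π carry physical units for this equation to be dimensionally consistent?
No

T has dimensions [T] and √(L/g) already has dimensions [T], so the equation balances without 2π contributing any dimensions. 2π is a pure (dimensionless) number; changing or removing it would not affect dimensional consistency.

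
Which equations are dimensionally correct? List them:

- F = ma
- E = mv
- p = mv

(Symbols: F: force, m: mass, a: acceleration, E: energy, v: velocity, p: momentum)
Dimensionally correct: F = ma, p = mv
Dimensionally incorrect: E = mv
Ordered (correct first, then incorrect): F = ma, p = mv, E = mv

- F = ma: LHS [L M T^-2], RHS [L M T^-2] → correct ✓
- E = mv: LHS [L^2 M T^-2], RHS [L M T^-1] → incorrect ✗
- p = mv: LHS [L M T^-1], RHS [L M T^-1] → correct ✓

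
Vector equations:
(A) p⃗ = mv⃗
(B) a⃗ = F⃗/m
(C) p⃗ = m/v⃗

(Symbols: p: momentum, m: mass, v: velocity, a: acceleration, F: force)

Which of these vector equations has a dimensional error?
(C) p⃗ = m/v⃗

(A) p⃗ = mv⃗: LHS [L M T^-1], RHS [L M T^-1] ✓ — mass (scalar) times velocity (vector)
(B) a⃗ = F⃗/m: LHS [L T^-2], RHS [L T^-2] ✓ — force (vector) divided by mass (scalar)
(C) p⃗ = m/v⃗: LHS [L M T^-1], RHS [L^-1 M T] ✗ — momentum is mass times velocity; should be mv⃗ (and division by a vector is undefined)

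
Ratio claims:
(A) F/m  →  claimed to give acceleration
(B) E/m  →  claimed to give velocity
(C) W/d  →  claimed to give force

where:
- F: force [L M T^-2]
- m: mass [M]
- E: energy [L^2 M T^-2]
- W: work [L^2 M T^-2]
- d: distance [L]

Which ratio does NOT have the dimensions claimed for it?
(B) E/m does not give velocity

(A) F/m: [L T^-2] = acceleration [L T^-2] ✓
(B) E/m: [L^2 T^-2] ≠ velocity [L T^-1] ✗
(C) W/d: [L M T^-2] = force [L M T^-2] ✓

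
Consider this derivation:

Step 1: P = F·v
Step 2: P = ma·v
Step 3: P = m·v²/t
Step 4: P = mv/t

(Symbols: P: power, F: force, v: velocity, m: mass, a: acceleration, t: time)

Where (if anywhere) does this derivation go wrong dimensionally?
Step 4

Step 1: P = F·v → LHS [L^2 M T^-3], RHS [L^2 M T^-3] ✓
Step 2: P = ma·v → LHS [L^2 M T^-3], RHS [L^2 M T^-3] ✓
Step 3: P = m·v²/t → LHS [L^2 M T^-3], RHS [L^2 M T^-3] ✓
Step 4: P = mv/t → LHS [L^2 M T^-3], RHS [L M T^-2] ✗

The first dimensional inconsistency appears in step 4: P = mv/t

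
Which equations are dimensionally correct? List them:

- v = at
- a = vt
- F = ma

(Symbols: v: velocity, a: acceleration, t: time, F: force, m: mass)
Dimensionally correct: v = at, F = ma
Dimensionally incorrect: a = vt
Ordered (correct first, then incorrect): v = at, F = ma, a = vt

- v = at: LHS [L T^-1], RHS [L T^-1] → correct ✓
- a = vt: LHS [L T^-2], RHS [L] → incorrect ✗
- F = ma: LHS [L M T^-2], RHS [L M T^-2] → correct ✓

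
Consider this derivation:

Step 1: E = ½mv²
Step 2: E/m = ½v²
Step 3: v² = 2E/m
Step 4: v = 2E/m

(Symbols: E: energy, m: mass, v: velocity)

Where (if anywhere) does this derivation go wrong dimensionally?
Step 4

Step 1: E = ½mv² → LHS [L^2 M T^-2], RHS [L^2 M T^-2] ✓
Step 2: E/m = ½v² → LHS [L^2 T^-2], RHS [L^2 T^-2] ✓
Step 3: v² = 2E/m → LHS [L^2 T^-2], RHS [L^2 T^-2] ✓
Step 4: v = 2E/m → LHS [L T^-1], RHS [L^2 T^-2] ✗

The first dimensional inconsistency appears in step 4: v = 2E/m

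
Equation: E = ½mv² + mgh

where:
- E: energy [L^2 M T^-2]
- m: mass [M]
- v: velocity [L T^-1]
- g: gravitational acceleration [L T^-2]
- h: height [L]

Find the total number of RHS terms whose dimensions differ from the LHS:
0

LHS E: [L^2 M T^-2]
- ½mv²: [L^2 M T^-2] ✓
- mgh: [L^2 M T^-2] ✓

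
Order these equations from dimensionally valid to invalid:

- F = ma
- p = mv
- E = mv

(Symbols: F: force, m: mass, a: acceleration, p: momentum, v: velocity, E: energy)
Dimensionally correct: F = ma, p = mv
Dimensionally incorrect: E = mv
Ordered (correct first, then incorrect): F = ma, p = mv, E = mv

- F = ma: LHS [L M T^-2], RHS [L M T^-2] → correct ✓
- p = mv: LHS [L M T^-1], RHS [L M T^-1] → correct ✓
- E = mv: LHS [L^2 M T^-2], RHS [L M T^-1] → incorrect ✗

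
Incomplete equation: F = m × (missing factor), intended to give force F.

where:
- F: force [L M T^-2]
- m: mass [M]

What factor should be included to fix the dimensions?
a (acceleration), dimensions [L T^-2]

F has dimensions [L M T^-2] and m has dimensions [M].
The missing factor must have dimensions [L M T^-2] / [M] = [L T^-2], i.e. acceleration (a).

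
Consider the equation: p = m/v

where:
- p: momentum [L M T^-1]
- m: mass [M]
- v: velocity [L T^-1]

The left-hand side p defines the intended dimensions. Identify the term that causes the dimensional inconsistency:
The right-hand side term m/v

p has dimensions [L M T^-1], but m/v has dimensions [L^-1 M T], so the term m/v is dimensionally wrong for p.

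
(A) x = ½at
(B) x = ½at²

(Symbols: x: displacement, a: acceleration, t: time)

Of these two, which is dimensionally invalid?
(A)

(A) x = ½at: LHS [L], RHS [L T^-1] ✗
(B) x = ½at²: LHS [L], RHS [L] ✓

Expression (A) x = ½at is dimensionally incorrect.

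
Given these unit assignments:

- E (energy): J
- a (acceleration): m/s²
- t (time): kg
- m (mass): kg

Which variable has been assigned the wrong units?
t

The variable t (time) should have units s, not kg.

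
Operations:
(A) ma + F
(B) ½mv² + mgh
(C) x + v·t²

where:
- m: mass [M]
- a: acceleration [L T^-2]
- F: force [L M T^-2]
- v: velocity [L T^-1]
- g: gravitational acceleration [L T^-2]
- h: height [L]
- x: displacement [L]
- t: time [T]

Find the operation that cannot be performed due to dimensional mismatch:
(C) x + v·t²

(A) ma + F: ma [L M T^-2] and F [L M T^-2] — same dimensions ✓
(B) ½mv² + mgh: ½mv² [L^2 M T^-2] and mgh [L^2 M T^-2] — same dimensions ✓
(C) x + v·t²: x [L] and v·t² [L T] — different dimensions cannot be added/subtracted ✗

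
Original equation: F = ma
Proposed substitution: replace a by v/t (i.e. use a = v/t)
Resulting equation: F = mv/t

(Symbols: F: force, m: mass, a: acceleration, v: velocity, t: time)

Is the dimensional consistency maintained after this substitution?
Yes

[a] = [L T^-2] and [v/t] = [L T^-2]. These match, so the substitution replaces a quantity by one of the same dimensions and the result F = mv/t has LHS [L M T^-2] vs RHS [L M T^-2] — still consistent.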